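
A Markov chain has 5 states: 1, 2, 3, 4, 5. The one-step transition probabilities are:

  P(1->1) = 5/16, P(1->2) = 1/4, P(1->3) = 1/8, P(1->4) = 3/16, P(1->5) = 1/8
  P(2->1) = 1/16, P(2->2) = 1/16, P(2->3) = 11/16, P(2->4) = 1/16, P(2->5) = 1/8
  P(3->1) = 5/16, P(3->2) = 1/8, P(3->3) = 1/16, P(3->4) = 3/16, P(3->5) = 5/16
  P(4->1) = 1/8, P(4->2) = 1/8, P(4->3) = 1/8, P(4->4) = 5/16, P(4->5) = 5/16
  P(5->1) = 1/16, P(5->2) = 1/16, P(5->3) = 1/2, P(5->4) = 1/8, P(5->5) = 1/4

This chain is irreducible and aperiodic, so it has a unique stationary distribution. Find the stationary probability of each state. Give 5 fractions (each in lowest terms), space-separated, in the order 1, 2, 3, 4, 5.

The stationary distribution satisfies pi = pi * P, i.e.:
  pi_1 = 5/16*pi_1 + 1/16*pi_2 + 5/16*pi_3 + 1/8*pi_4 + 1/16*pi_5
  pi_2 = 1/4*pi_1 + 1/16*pi_2 + 1/8*pi_3 + 1/8*pi_4 + 1/16*pi_5
  pi_3 = 1/8*pi_1 + 11/16*pi_2 + 1/16*pi_3 + 1/8*pi_4 + 1/2*pi_5
  pi_4 = 3/16*pi_1 + 1/16*pi_2 + 3/16*pi_3 + 5/16*pi_4 + 1/8*pi_5
  pi_5 = 1/8*pi_1 + 1/8*pi_2 + 5/16*pi_3 + 5/16*pi_4 + 1/4*pi_5
with normalization: pi_1 + pi_2 + pi_3 + pi_4 + pi_5 = 1.

Using the first 4 balance equations plus normalization, the linear system A*pi = b is:
  [-11/16, 1/16, 5/16, 1/8, 1/16] . pi = 0
  [1/4, -15/16, 1/8, 1/8, 1/16] . pi = 0
  [1/8, 11/16, -15/16, 1/8, 1/2] . pi = 0
  [3/16, 1/16, 3/16, -11/16, 1/8] . pi = 0
  [1, 1, 1, 1, 1] . pi = 1

Solving yields:
  pi_1 = 11809/62893
  pi_2 = 7905/62893
  pi_3 = 16885/62893
  pi_4 = 11275/62893
  pi_5 = 15019/62893

Verification (pi * P):
  11809/62893*5/16 + 7905/62893*1/16 + 16885/62893*5/16 + 11275/62893*1/8 + 15019/62893*1/16 = 11809/62893 = pi_1  (ok)
  11809/62893*1/4 + 7905/62893*1/16 + 16885/62893*1/8 + 11275/62893*1/8 + 15019/62893*1/16 = 7905/62893 = pi_2  (ok)
  11809/62893*1/8 + 7905/62893*11/16 + 16885/62893*1/16 + 11275/62893*1/8 + 15019/62893*1/2 = 16885/62893 = pi_3  (ok)
  11809/62893*3/16 + 7905/62893*1/16 + 16885/62893*3/16 + 11275/62893*5/16 + 15019/62893*1/8 = 11275/62893 = pi_4  (ok)
  11809/62893*1/8 + 7905/62893*1/8 + 16885/62893*5/16 + 11275/62893*5/16 + 15019/62893*1/4 = 15019/62893 = pi_5  (ok)

Answer: 11809/62893 7905/62893 16885/62893 11275/62893 15019/62893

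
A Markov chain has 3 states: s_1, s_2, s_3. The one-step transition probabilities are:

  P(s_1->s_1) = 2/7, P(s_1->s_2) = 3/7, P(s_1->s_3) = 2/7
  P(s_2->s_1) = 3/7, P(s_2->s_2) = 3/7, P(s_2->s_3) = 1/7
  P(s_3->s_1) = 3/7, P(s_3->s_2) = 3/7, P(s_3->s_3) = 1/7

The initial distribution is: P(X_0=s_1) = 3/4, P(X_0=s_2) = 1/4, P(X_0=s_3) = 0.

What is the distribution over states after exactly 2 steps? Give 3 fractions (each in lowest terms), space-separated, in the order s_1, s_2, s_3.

Answer: 75/196 3/7 37/196

Derivation:
Propagating the distribution step by step (d_{t+1} = d_t * P):
d_0 = (s_1=3/4, s_2=1/4, s_3=0)
  d_1[s_1] = 3/4*2/7 + 1/4*3/7 + 0*3/7 = 9/28
  d_1[s_2] = 3/4*3/7 + 1/4*3/7 + 0*3/7 = 3/7
  d_1[s_3] = 3/4*2/7 + 1/4*1/7 + 0*1/7 = 1/4
d_1 = (s_1=9/28, s_2=3/7, s_3=1/4)
  d_2[s_1] = 9/28*2/7 + 3/7*3/7 + 1/4*3/7 = 75/196
  d_2[s_2] = 9/28*3/7 + 3/7*3/7 + 1/4*3/7 = 3/7
  d_2[s_3] = 9/28*2/7 + 3/7*1/7 + 1/4*1/7 = 37/196
d_2 = (s_1=75/196, s_2=3/7, s_3=37/196)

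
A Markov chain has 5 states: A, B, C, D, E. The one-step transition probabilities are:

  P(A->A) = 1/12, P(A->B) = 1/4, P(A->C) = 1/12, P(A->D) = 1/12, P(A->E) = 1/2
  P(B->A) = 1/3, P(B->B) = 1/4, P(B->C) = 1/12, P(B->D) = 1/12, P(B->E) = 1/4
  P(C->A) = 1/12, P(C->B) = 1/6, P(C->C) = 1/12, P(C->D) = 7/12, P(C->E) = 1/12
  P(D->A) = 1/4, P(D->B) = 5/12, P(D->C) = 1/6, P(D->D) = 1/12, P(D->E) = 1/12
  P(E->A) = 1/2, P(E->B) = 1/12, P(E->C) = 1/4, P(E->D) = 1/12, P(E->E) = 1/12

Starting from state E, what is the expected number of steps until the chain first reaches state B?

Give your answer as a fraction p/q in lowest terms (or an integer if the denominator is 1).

Let h_i = expected steps to first reach B from state i.
Boundary: h_B = 0.
First-step equations for the other states:
  h_A = 1 + 1/12*h_A + 1/4*h_B + 1/12*h_C + 1/12*h_D + 1/2*h_E
  h_C = 1 + 1/12*h_A + 1/6*h_B + 1/12*h_C + 7/12*h_D + 1/12*h_E
  h_D = 1 + 1/4*h_A + 5/12*h_B + 1/6*h_C + 1/12*h_D + 1/12*h_E
  h_E = 1 + 1/2*h_A + 1/12*h_B + 1/4*h_C + 1/12*h_D + 1/12*h_E

Substituting h_B = 0 and rearranging gives the linear system (I - Q) h = 1:
  [11/12, -1/12, -1/12, -1/2] . (h_A, h_C, h_D, h_E) = 1
  [-1/12, 11/12, -7/12, -1/12] . (h_A, h_C, h_D, h_E) = 1
  [-1/4, -1/6, 11/12, -1/12] . (h_A, h_C, h_D, h_E) = 1
  [-1/2, -1/4, -1/12, 11/12] . (h_A, h_C, h_D, h_E) = 1

Solving yields:
  h_A = 30312/6653
  h_C = 28152/6653
  h_D = 23700/6653
  h_E = 33624/6653

Starting state is E, so the expected hitting time is h_E = 33624/6653.

Answer: 33624/6653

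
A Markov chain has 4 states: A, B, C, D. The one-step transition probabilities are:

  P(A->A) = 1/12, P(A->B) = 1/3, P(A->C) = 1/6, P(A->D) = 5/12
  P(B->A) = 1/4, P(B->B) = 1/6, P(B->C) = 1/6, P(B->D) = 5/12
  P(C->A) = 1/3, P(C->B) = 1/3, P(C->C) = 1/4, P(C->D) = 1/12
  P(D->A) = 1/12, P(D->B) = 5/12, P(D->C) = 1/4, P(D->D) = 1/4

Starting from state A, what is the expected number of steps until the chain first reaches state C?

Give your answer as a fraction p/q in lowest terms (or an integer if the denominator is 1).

Answer: 56/11

Derivation:
Let h_i = expected steps to first reach C from state i.
Boundary: h_C = 0.
First-step equations for the other states:
  h_A = 1 + 1/12*h_A + 1/3*h_B + 1/6*h_C + 5/12*h_D
  h_B = 1 + 1/4*h_A + 1/6*h_B + 1/6*h_C + 5/12*h_D
  h_D = 1 + 1/12*h_A + 5/12*h_B + 1/4*h_C + 1/4*h_D

Substituting h_C = 0 and rearranging gives the linear system (I - Q) h = 1:
  [11/12, -1/3, -5/12] . (h_A, h_B, h_D) = 1
  [-1/4, 5/6, -5/12] . (h_A, h_B, h_D) = 1
  [-1/12, -5/12, 3/4] . (h_A, h_B, h_D) = 1

Solving yields:
  h_A = 56/11
  h_B = 56/11
  h_D = 52/11

Starting state is A, so the expected hitting time is h_A = 56/11.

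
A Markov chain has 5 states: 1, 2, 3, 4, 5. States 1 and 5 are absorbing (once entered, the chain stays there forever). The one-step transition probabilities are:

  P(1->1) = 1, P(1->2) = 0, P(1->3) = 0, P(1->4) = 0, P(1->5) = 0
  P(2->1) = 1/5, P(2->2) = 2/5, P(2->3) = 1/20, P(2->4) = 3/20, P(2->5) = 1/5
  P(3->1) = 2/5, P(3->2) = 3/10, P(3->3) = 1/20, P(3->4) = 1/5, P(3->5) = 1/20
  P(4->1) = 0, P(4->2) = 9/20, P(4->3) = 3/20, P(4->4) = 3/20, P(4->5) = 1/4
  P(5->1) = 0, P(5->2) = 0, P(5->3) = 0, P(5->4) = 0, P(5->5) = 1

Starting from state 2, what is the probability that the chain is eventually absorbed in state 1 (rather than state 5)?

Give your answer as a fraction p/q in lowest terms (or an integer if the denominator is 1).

Let a_i = P(absorbed in 1 | start in state i).
Boundary conditions: a_1 = 1, a_5 = 0.
For each transient state i, a_i = sum_j P(i->j) * a_j:
  a_2 = 1/5*a_1 + 2/5*a_2 + 1/20*a_3 + 3/20*a_4 + 1/5*a_5
  a_3 = 2/5*a_1 + 3/10*a_2 + 1/20*a_3 + 1/5*a_4 + 1/20*a_5
  a_4 = 0*a_1 + 9/20*a_2 + 3/20*a_3 + 3/20*a_4 + 1/4*a_5

Substituting a_1 = 1 and a_5 = 0, rearrange to (I - Q) a = r where r[i] = P(i -> 1):
  [3/5, -1/20, -3/20] . (a_2, a_3, a_4) = 1/5
  [-3/10, 19/20, -1/5] . (a_2, a_3, a_4) = 2/5
  [-9/20, -3/20, 17/20] . (a_2, a_3, a_4) = 0

Solving yields:
  a_2 = 484/1009
  a_3 = 656/1009
  a_4 = 372/1009

Starting state is 2, so the absorption probability is a_2 = 484/1009.

Answer: 484/1009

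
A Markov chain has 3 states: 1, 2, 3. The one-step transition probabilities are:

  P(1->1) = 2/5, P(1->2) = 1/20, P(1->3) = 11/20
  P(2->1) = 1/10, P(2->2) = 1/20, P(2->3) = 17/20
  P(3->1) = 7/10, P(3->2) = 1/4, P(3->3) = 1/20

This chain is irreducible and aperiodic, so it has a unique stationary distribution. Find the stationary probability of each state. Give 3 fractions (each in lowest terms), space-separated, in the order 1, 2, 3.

Answer: 23/48 37/288 113/288

Derivation:
The stationary distribution satisfies pi = pi * P, i.e.:
  pi_1 = 2/5*pi_1 + 1/10*pi_2 + 7/10*pi_3
  pi_2 = 1/20*pi_1 + 1/20*pi_2 + 1/4*pi_3
  pi_3 = 11/20*pi_1 + 17/20*pi_2 + 1/20*pi_3
with normalization: pi_1 + pi_2 + pi_3 = 1.

Using the first 2 balance equations plus normalization, the linear system A*pi = b is:
  [-3/5, 1/10, 7/10] . pi = 0
  [1/20, -19/20, 1/4] . pi = 0
  [1, 1, 1] . pi = 1

Solving yields:
  pi_1 = 23/48
  pi_2 = 37/288
  pi_3 = 113/288

Verification (pi * P):
  23/48*2/5 + 37/288*1/10 + 113/288*7/10 = 23/48 = pi_1  (ok)
  23/48*1/20 + 37/288*1/20 + 113/288*1/4 = 37/288 = pi_2  (ok)
  23/48*11/20 + 37/288*17/20 + 113/288*1/20 = 113/288 = pi_3  (ok)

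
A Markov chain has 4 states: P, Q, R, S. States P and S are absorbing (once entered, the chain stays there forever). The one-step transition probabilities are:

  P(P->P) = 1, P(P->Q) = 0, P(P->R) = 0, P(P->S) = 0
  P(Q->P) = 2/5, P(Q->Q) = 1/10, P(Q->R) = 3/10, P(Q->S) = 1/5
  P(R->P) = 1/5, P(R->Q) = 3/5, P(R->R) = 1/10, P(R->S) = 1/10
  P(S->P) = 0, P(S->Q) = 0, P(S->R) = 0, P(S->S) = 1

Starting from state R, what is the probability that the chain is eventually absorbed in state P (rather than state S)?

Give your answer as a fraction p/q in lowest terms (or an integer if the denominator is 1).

Let a_i = P(absorbed in P | start in state i).
Boundary conditions: a_P = 1, a_S = 0.
For each transient state i, a_i = sum_j P(i->j) * a_j:
  a_Q = 2/5*a_P + 1/10*a_Q + 3/10*a_R + 1/5*a_S
  a_R = 1/5*a_P + 3/5*a_Q + 1/10*a_R + 1/10*a_S

Substituting a_P = 1 and a_S = 0, rearrange to (I - Q) a = r where r[i] = P(i -> P):
  [9/10, -3/10] . (a_Q, a_R) = 2/5
  [-3/5, 9/10] . (a_Q, a_R) = 1/5

Solving yields:
  a_Q = 2/3
  a_R = 2/3

Starting state is R, so the absorption probability is a_R = 2/3.

Answer: 2/3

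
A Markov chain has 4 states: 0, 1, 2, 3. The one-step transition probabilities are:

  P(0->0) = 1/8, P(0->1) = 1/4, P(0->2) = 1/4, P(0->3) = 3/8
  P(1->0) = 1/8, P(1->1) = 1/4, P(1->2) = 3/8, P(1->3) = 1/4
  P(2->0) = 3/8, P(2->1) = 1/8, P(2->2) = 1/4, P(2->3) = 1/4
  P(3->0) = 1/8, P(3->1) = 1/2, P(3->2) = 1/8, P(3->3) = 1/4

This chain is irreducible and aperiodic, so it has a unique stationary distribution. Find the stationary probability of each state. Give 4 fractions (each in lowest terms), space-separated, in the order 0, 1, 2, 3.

The stationary distribution satisfies pi = pi * P, i.e.:
  pi_0 = 1/8*pi_0 + 1/8*pi_1 + 3/8*pi_2 + 1/8*pi_3
  pi_1 = 1/4*pi_0 + 1/4*pi_1 + 1/8*pi_2 + 1/2*pi_3
  pi_2 = 1/4*pi_0 + 3/8*pi_1 + 1/4*pi_2 + 1/8*pi_3
  pi_3 = 3/8*pi_0 + 1/4*pi_1 + 1/4*pi_2 + 1/4*pi_3
with normalization: pi_0 + pi_1 + pi_2 + pi_3 = 1.

Using the first 3 balance equations plus normalization, the linear system A*pi = b is:
  [-7/8, 1/8, 3/8, 1/8] . pi = 0
  [1/4, -3/4, 1/8, 1/2] . pi = 0
  [1/4, 3/8, -3/4, 1/8] . pi = 0
  [1, 1, 1, 1] . pi = 1

Solving yields:
  pi_0 = 28/149
  pi_1 = 171/596
  pi_2 = 75/298
  pi_3 = 163/596

Verification (pi * P):
  28/149*1/8 + 171/596*1/8 + 75/298*3/8 + 163/596*1/8 = 28/149 = pi_0  (ok)
  28/149*1/4 + 171/596*1/4 + 75/298*1/8 + 163/596*1/2 = 171/596 = pi_1  (ok)
  28/149*1/4 + 171/596*3/8 + 75/298*1/4 + 163/596*1/8 = 75/298 = pi_2  (ok)
  28/149*3/8 + 171/596*1/4 + 75/298*1/4 + 163/596*1/4 = 163/596 = pi_3  (ok)

Answer: 28/149 171/596 75/298 163/596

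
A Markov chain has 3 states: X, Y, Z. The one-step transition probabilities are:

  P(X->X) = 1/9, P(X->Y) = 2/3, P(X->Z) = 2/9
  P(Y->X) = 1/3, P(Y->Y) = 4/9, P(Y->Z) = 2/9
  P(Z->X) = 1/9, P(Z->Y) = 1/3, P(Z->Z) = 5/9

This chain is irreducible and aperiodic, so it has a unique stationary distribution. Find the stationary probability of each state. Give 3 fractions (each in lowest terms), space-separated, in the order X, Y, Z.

The stationary distribution satisfies pi = pi * P, i.e.:
  pi_X = 1/9*pi_X + 1/3*pi_Y + 1/9*pi_Z
  pi_Y = 2/3*pi_X + 4/9*pi_Y + 1/3*pi_Z
  pi_Z = 2/9*pi_X + 2/9*pi_Y + 5/9*pi_Z
with normalization: pi_X + pi_Y + pi_Z = 1.

Using the first 2 balance equations plus normalization, the linear system A*pi = b is:
  [-8/9, 1/3, 1/9] . pi = 0
  [2/3, -5/9, 1/3] . pi = 0
  [1, 1, 1] . pi = 1

Solving yields:
  pi_X = 7/33
  pi_Y = 5/11
  pi_Z = 1/3

Verification (pi * P):
  7/33*1/9 + 5/11*1/3 + 1/3*1/9 = 7/33 = pi_X  (ok)
  7/33*2/3 + 5/11*4/9 + 1/3*1/3 = 5/11 = pi_Y  (ok)
  7/33*2/9 + 5/11*2/9 + 1/3*5/9 = 1/3 = pi_Z  (ok)

Answer: 7/33 5/11 1/3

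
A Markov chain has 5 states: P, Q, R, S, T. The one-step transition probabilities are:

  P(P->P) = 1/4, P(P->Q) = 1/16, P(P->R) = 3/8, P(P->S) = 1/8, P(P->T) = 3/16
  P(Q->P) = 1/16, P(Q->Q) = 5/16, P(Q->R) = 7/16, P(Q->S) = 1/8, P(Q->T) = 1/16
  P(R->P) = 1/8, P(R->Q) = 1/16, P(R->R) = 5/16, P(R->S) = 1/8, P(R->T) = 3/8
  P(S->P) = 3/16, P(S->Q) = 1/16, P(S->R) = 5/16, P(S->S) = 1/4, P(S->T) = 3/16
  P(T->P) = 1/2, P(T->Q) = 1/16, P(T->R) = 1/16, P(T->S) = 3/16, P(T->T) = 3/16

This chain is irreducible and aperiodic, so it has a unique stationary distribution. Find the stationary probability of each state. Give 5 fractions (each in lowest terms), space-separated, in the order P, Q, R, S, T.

Answer: 5953/24126 1/12 2259/8042 7685/48252 5543/24126

Derivation:
The stationary distribution satisfies pi = pi * P, i.e.:
  pi_P = 1/4*pi_P + 1/16*pi_Q + 1/8*pi_R + 3/16*pi_S + 1/2*pi_T
  pi_Q = 1/16*pi_P + 5/16*pi_Q + 1/16*pi_R + 1/16*pi_S + 1/16*pi_T
  pi_R = 3/8*pi_P + 7/16*pi_Q + 5/16*pi_R + 5/16*pi_S + 1/16*pi_T
  pi_S = 1/8*pi_P + 1/8*pi_Q + 1/8*pi_R + 1/4*pi_S + 3/16*pi_T
  pi_T = 3/16*pi_P + 1/16*pi_Q + 3/8*pi_R + 3/16*pi_S + 3/16*pi_T
with normalization: pi_P + pi_Q + pi_R + pi_S + pi_T = 1.

Using the first 4 balance equations plus normalization, the linear system A*pi = b is:
  [-3/4, 1/16, 1/8, 3/16, 1/2] . pi = 0
  [1/16, -11/16, 1/16, 1/16, 1/16] . pi = 0
  [3/8, 7/16, -11/16, 5/16, 1/16] . pi = 0
  [1/8, 1/8, 1/8, -3/4, 3/16] . pi = 0
  [1, 1, 1, 1, 1] . pi = 1

Solving yields:
  pi_P = 5953/24126
  pi_Q = 1/12
  pi_R = 2259/8042
  pi_S = 7685/48252
  pi_T = 5543/24126

Verification (pi * P):
  5953/24126*1/4 + 1/12*1/16 + 2259/8042*1/8 + 7685/48252*3/16 + 5543/24126*1/2 = 5953/24126 = pi_P  (ok)
  5953/24126*1/16 + 1/12*5/16 + 2259/8042*1/16 + 7685/48252*1/16 + 5543/24126*1/16 = 1/12 = pi_Q  (ok)
  5953/24126*3/8 + 1/12*7/16 + 2259/8042*5/16 + 7685/48252*5/16 + 5543/24126*1/16 = 2259/8042 = pi_R  (ok)
  5953/24126*1/8 + 1/12*1/8 + 2259/8042*1/8 + 7685/48252*1/4 + 5543/24126*3/16 = 7685/48252 = pi_S  (ok)
  5953/24126*3/16 + 1/12*1/16 + 2259/8042*3/8 + 7685/48252*3/16 + 5543/24126*3/16 = 5543/24126 = pi_T  (ok)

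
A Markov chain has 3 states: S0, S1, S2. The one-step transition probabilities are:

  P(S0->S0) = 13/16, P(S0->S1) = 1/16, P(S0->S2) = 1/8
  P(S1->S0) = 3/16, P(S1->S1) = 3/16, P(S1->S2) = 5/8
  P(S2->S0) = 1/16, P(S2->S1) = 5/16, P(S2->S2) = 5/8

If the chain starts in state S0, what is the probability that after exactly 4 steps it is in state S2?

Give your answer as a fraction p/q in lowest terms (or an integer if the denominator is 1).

Answer: 681/2048

Derivation:
Computing P^4 by repeated multiplication:
P^1 =
  S0: [13/16, 1/16, 1/8]
  S1: [3/16, 3/16, 5/8]
  S2: [1/16, 5/16, 5/8]
P^2 =
  S0: [87/128, 13/128, 7/32]
  S1: [29/128, 31/128, 17/32]
  S2: [19/128, 33/128, 19/32]
P^3 =
  S0: [599/1024, 133/1024, 73/256]
  S1: [269/1024, 231/1024, 131/256]
  S2: [211/1024, 249/1024, 141/256]
P^4 =
  S0: [4239/8192, 1229/8192, 681/2048]
  S1: [2357/8192, 1791/8192, 1011/2048]
  S2: [2027/8192, 1889/8192, 1069/2048]

(P^4)[S0 -> S2] = 681/2048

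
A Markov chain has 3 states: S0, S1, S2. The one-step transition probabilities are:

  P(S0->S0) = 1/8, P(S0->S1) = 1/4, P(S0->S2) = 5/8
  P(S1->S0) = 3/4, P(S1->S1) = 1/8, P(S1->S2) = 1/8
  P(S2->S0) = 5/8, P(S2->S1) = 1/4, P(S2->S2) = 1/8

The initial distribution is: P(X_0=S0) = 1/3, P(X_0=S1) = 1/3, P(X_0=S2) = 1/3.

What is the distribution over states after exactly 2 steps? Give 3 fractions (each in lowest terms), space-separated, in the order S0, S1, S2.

Propagating the distribution step by step (d_{t+1} = d_t * P):
d_0 = (S0=1/3, S1=1/3, S2=1/3)
  d_1[S0] = 1/3*1/8 + 1/3*3/4 + 1/3*5/8 = 1/2
  d_1[S1] = 1/3*1/4 + 1/3*1/8 + 1/3*1/4 = 5/24
  d_1[S2] = 1/3*5/8 + 1/3*1/8 + 1/3*1/8 = 7/24
d_1 = (S0=1/2, S1=5/24, S2=7/24)
  d_2[S0] = 1/2*1/8 + 5/24*3/4 + 7/24*5/8 = 77/192
  d_2[S1] = 1/2*1/4 + 5/24*1/8 + 7/24*1/4 = 43/192
  d_2[S2] = 1/2*5/8 + 5/24*1/8 + 7/24*1/8 = 3/8
d_2 = (S0=77/192, S1=43/192, S2=3/8)

Answer: 77/192 43/192 3/8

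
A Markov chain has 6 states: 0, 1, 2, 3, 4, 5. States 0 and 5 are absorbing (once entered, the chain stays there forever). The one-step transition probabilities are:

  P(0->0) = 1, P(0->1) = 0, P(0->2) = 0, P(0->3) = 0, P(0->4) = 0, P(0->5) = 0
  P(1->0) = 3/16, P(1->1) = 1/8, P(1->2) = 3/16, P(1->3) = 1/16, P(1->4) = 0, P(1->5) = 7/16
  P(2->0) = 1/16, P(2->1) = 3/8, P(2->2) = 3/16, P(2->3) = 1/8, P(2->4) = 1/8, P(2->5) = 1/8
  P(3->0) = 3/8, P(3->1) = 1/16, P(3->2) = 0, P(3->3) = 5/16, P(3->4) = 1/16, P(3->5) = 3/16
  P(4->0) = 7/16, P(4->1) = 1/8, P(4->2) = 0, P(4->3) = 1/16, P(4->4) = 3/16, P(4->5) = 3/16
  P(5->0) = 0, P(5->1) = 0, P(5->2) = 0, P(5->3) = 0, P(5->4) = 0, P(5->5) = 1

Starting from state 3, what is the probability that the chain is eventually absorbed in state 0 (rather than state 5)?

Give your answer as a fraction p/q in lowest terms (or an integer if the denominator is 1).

Let a_i = P(absorbed in 0 | start in state i).
Boundary conditions: a_0 = 1, a_5 = 0.
For each transient state i, a_i = sum_j P(i->j) * a_j:
  a_1 = 3/16*a_0 + 1/8*a_1 + 3/16*a_2 + 1/16*a_3 + 0*a_4 + 7/16*a_5
  a_2 = 1/16*a_0 + 3/8*a_1 + 3/16*a_2 + 1/8*a_3 + 1/8*a_4 + 1/8*a_5
  a_3 = 3/8*a_0 + 1/16*a_1 + 0*a_2 + 5/16*a_3 + 1/16*a_4 + 3/16*a_5
  a_4 = 7/16*a_0 + 1/8*a_1 + 0*a_2 + 1/16*a_3 + 3/16*a_4 + 3/16*a_5

Substituting a_0 = 1 and a_5 = 0, rearrange to (I - Q) a = r where r[i] = P(i -> 0):
  [7/8, -3/16, -1/16, 0] . (a_1, a_2, a_3, a_4) = 3/16
  [-3/8, 13/16, -1/8, -1/8] . (a_1, a_2, a_3, a_4) = 1/16
  [-1/16, 0, 11/16, -1/16] . (a_1, a_2, a_3, a_4) = 3/8
  [-1/8, 0, -1/16, 13/16] . (a_1, a_2, a_3, a_4) = 7/16

Solving yields:
  a_1 = 8077/22865
  a_2 = 9981/22865
  a_3 = 2908/4573
  a_4 = 14673/22865

Starting state is 3, so the absorption probability is a_3 = 2908/4573.

Answer: 2908/4573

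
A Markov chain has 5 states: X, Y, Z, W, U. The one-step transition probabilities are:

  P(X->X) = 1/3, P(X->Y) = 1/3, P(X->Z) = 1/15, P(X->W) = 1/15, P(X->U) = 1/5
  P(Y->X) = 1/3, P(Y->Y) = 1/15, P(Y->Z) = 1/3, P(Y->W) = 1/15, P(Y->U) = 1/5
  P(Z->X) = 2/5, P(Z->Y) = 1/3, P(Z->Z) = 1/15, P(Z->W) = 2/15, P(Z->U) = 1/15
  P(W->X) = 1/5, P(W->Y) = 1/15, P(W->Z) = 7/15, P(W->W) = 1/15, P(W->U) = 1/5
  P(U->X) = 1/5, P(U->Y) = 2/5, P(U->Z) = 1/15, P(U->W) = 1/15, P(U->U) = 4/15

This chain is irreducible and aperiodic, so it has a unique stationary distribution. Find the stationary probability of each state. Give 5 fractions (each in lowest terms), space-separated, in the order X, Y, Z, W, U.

The stationary distribution satisfies pi = pi * P, i.e.:
  pi_X = 1/3*pi_X + 1/3*pi_Y + 2/5*pi_Z + 1/5*pi_W + 1/5*pi_U
  pi_Y = 1/3*pi_X + 1/15*pi_Y + 1/3*pi_Z + 1/15*pi_W + 2/5*pi_U
  pi_Z = 1/15*pi_X + 1/3*pi_Y + 1/15*pi_Z + 7/15*pi_W + 1/15*pi_U
  pi_W = 1/15*pi_X + 1/15*pi_Y + 2/15*pi_Z + 1/15*pi_W + 1/15*pi_U
  pi_U = 1/5*pi_X + 1/5*pi_Y + 1/15*pi_Z + 1/5*pi_W + 4/15*pi_U
with normalization: pi_X + pi_Y + pi_Z + pi_W + pi_U = 1.

Using the first 4 balance equations plus normalization, the linear system A*pi = b is:
  [-2/3, 1/3, 2/5, 1/5, 1/5] . pi = 0
  [1/3, -14/15, 1/3, 1/15, 2/5] . pi = 0
  [1/15, 1/3, -14/15, 7/15, 1/15] . pi = 0
  [1/15, 1/15, 2/15, -14/15, 1/15] . pi = 0
  [1, 1, 1, 1, 1] . pi = 1

Solving yields:
  pi_X = 9043/29299
  pi_Y = 15049/58598
  pi_Z = 4871/29299
  pi_W = 2278/29299
  pi_U = 11165/58598

Verification (pi * P):
  9043/29299*1/3 + 15049/58598*1/3 + 4871/29299*2/5 + 2278/29299*1/5 + 11165/58598*1/5 = 9043/29299 = pi_X  (ok)
  9043/29299*1/3 + 15049/58598*1/15 + 4871/29299*1/3 + 2278/29299*1/15 + 11165/58598*2/5 = 15049/58598 = pi_Y  (ok)
  9043/29299*1/15 + 15049/58598*1/3 + 4871/29299*1/15 + 2278/29299*7/15 + 11165/58598*1/15 = 4871/29299 = pi_Z  (ok)
  9043/29299*1/15 + 15049/58598*1/15 + 4871/29299*2/15 + 2278/29299*1/15 + 11165/58598*1/15 = 2278/29299 = pi_W  (ok)
  9043/29299*1/5 + 15049/58598*1/5 + 4871/29299*1/15 + 2278/29299*1/5 + 11165/58598*4/15 = 11165/58598 = pi_U  (ok)

Answer: 9043/29299 15049/58598 4871/29299 2278/29299 11165/58598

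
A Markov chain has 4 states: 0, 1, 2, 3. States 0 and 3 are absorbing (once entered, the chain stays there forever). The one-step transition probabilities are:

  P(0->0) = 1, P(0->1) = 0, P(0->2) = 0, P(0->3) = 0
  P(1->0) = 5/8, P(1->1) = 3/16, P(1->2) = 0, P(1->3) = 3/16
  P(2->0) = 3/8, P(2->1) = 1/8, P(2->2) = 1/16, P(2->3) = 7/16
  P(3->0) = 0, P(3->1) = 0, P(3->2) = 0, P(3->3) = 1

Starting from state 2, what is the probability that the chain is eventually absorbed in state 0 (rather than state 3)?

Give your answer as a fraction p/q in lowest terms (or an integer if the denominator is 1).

Answer: 98/195

Derivation:
Let a_i = P(absorbed in 0 | start in state i).
Boundary conditions: a_0 = 1, a_3 = 0.
For each transient state i, a_i = sum_j P(i->j) * a_j:
  a_1 = 5/8*a_0 + 3/16*a_1 + 0*a_2 + 3/16*a_3
  a_2 = 3/8*a_0 + 1/8*a_1 + 1/16*a_2 + 7/16*a_3

Substituting a_0 = 1 and a_3 = 0, rearrange to (I - Q) a = r where r[i] = P(i -> 0):
  [13/16, 0] . (a_1, a_2) = 5/8
  [-1/8, 15/16] . (a_1, a_2) = 3/8

Solving yields:
  a_1 = 10/13
  a_2 = 98/195

Starting state is 2, so the absorption probability is a_2 = 98/195.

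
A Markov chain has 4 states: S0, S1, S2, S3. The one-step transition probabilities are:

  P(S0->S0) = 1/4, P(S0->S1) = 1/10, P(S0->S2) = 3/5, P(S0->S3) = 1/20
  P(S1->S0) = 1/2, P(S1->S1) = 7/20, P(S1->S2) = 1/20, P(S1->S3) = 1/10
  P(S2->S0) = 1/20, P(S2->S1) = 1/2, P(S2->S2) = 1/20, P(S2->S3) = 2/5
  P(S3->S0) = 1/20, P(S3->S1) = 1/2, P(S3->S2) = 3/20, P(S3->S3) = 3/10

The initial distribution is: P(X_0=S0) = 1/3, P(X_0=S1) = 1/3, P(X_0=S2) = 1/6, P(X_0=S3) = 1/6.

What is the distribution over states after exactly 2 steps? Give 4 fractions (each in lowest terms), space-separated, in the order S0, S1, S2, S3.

Propagating the distribution step by step (d_{t+1} = d_t * P):
d_0 = (S0=1/3, S1=1/3, S2=1/6, S3=1/6)
  d_1[S0] = 1/3*1/4 + 1/3*1/2 + 1/6*1/20 + 1/6*1/20 = 4/15
  d_1[S1] = 1/3*1/10 + 1/3*7/20 + 1/6*1/2 + 1/6*1/2 = 19/60
  d_1[S2] = 1/3*3/5 + 1/3*1/20 + 1/6*1/20 + 1/6*3/20 = 1/4
  d_1[S3] = 1/3*1/20 + 1/3*1/10 + 1/6*2/5 + 1/6*3/10 = 1/6
d_1 = (S0=4/15, S1=19/60, S2=1/4, S3=1/6)
  d_2[S0] = 4/15*1/4 + 19/60*1/2 + 1/4*1/20 + 1/6*1/20 = 59/240
  d_2[S1] = 4/15*1/10 + 19/60*7/20 + 1/4*1/2 + 1/6*1/2 = 83/240
  d_2[S2] = 4/15*3/5 + 19/60*1/20 + 1/4*1/20 + 1/6*3/20 = 16/75
  d_2[S3] = 4/15*1/20 + 19/60*1/10 + 1/4*2/5 + 1/6*3/10 = 39/200
d_2 = (S0=59/240, S1=83/240, S2=16/75, S3=39/200)

Answer: 59/240 83/240 16/75 39/200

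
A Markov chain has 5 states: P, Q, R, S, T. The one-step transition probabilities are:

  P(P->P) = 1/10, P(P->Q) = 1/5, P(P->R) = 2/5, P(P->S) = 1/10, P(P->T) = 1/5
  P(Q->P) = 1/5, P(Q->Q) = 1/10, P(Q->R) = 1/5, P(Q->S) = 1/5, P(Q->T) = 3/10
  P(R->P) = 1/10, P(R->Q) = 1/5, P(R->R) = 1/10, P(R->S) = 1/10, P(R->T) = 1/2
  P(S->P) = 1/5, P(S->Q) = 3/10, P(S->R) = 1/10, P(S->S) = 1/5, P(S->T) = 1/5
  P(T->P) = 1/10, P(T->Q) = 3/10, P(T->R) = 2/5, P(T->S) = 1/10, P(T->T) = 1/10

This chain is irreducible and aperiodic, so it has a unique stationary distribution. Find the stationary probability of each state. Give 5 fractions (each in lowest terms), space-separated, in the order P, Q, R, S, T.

Answer: 189/1396 305/1396 339/1396 189/1396 187/698

Derivation:
The stationary distribution satisfies pi = pi * P, i.e.:
  pi_P = 1/10*pi_P + 1/5*pi_Q + 1/10*pi_R + 1/5*pi_S + 1/10*pi_T
  pi_Q = 1/5*pi_P + 1/10*pi_Q + 1/5*pi_R + 3/10*pi_S + 3/10*pi_T
  pi_R = 2/5*pi_P + 1/5*pi_Q + 1/10*pi_R + 1/10*pi_S + 2/5*pi_T
  pi_S = 1/10*pi_P + 1/5*pi_Q + 1/10*pi_R + 1/5*pi_S + 1/10*pi_T
  pi_T = 1/5*pi_P + 3/10*pi_Q + 1/2*pi_R + 1/5*pi_S + 1/10*pi_T
with normalization: pi_P + pi_Q + pi_R + pi_S + pi_T = 1.

Using the first 4 balance equations plus normalization, the linear system A*pi = b is:
  [-9/10, 1/5, 1/10, 1/5, 1/10] . pi = 0
  [1/5, -9/10, 1/5, 3/10, 3/10] . pi = 0
  [2/5, 1/5, -9/10, 1/10, 2/5] . pi = 0
  [1/10, 1/5, 1/10, -4/5, 1/10] . pi = 0
  [1, 1, 1, 1, 1] . pi = 1

Solving yields:
  pi_P = 189/1396
  pi_Q = 305/1396
  pi_R = 339/1396
  pi_S = 189/1396
  pi_T = 187/698

Verification (pi * P):
  189/1396*1/10 + 305/1396*1/5 + 339/1396*1/10 + 189/1396*1/5 + 187/698*1/10 = 189/1396 = pi_P  (ok)
  189/1396*1/5 + 305/1396*1/10 + 339/1396*1/5 + 189/1396*3/10 + 187/698*3/10 = 305/1396 = pi_Q  (ok)
  189/1396*2/5 + 305/1396*1/5 + 339/1396*1/10 + 189/1396*1/10 + 187/698*2/5 = 339/1396 = pi_R  (ok)
  189/1396*1/10 + 305/1396*1/5 + 339/1396*1/10 + 189/1396*1/5 + 187/698*1/10 = 189/1396 = pi_S  (ok)
  189/1396*1/5 + 305/1396*3/10 + 339/1396*1/2 + 189/1396*1/5 + 187/698*1/10 = 187/698 = pi_T  (ok)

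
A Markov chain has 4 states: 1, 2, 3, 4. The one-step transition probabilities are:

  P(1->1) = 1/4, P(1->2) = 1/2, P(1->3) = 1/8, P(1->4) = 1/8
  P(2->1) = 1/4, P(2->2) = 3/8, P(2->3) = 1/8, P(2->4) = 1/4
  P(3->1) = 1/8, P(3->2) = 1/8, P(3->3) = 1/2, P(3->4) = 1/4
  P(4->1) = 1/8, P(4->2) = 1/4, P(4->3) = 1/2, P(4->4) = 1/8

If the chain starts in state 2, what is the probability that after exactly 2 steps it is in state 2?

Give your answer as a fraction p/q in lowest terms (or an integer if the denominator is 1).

Answer: 11/32

Derivation:
Computing P^2 by repeated multiplication:
P^1 =
  1: [1/4, 1/2, 1/8, 1/8]
  2: [1/4, 3/8, 1/8, 1/4]
  3: [1/8, 1/8, 1/2, 1/4]
  4: [1/8, 1/4, 1/2, 1/8]
P^2 =
  1: [7/32, 23/64, 7/32, 13/64]
  2: [13/64, 11/32, 17/64, 3/16]
  3: [5/32, 15/64, 13/32, 13/64]
  4: [11/64, 1/4, 23/64, 7/32]

(P^2)[2 -> 2] = 11/32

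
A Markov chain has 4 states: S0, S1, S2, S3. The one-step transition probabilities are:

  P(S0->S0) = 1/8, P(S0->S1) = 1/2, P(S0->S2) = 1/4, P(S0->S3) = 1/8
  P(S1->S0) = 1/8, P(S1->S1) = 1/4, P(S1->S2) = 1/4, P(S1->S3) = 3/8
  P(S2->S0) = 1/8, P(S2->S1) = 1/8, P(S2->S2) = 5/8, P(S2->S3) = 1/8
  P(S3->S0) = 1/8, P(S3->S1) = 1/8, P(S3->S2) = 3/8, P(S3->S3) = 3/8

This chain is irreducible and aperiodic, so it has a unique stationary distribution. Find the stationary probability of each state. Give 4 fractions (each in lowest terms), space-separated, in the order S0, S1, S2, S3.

Answer: 1/8 11/56 25/56 13/56

Derivation:
The stationary distribution satisfies pi = pi * P, i.e.:
  pi_S0 = 1/8*pi_S0 + 1/8*pi_S1 + 1/8*pi_S2 + 1/8*pi_S3
  pi_S1 = 1/2*pi_S0 + 1/4*pi_S1 + 1/8*pi_S2 + 1/8*pi_S3
  pi_S2 = 1/4*pi_S0 + 1/4*pi_S1 + 5/8*pi_S2 + 3/8*pi_S3
  pi_S3 = 1/8*pi_S0 + 3/8*pi_S1 + 1/8*pi_S2 + 3/8*pi_S3
with normalization: pi_S0 + pi_S1 + pi_S2 + pi_S3 = 1.

Using the first 3 balance equations plus normalization, the linear system A*pi = b is:
  [-7/8, 1/8, 1/8, 1/8] . pi = 0
  [1/2, -3/4, 1/8, 1/8] . pi = 0
  [1/4, 1/4, -3/8, 3/8] . pi = 0
  [1, 1, 1, 1] . pi = 1

Solving yields:
  pi_S0 = 1/8
  pi_S1 = 11/56
  pi_S2 = 25/56
  pi_S3 = 13/56

Verification (pi * P):
  1/8*1/8 + 11/56*1/8 + 25/56*1/8 + 13/56*1/8 = 1/8 = pi_S0  (ok)
  1/8*1/2 + 11/56*1/4 + 25/56*1/8 + 13/56*1/8 = 11/56 = pi_S1  (ok)
  1/8*1/4 + 11/56*1/4 + 25/56*5/8 + 13/56*3/8 = 25/56 = pi_S2  (ok)
  1/8*1/8 + 11/56*3/8 + 25/56*1/8 + 13/56*3/8 = 13/56 = pi_S3  (ok)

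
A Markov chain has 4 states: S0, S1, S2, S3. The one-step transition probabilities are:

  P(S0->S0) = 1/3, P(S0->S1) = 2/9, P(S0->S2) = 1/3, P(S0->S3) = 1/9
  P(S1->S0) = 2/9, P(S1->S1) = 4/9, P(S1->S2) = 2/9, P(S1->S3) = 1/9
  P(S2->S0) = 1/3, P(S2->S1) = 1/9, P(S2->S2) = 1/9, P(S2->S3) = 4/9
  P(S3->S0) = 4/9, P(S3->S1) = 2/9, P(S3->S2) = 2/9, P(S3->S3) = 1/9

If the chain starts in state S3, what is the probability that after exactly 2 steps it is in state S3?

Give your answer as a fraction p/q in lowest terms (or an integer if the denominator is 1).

Computing P^2 by repeated multiplication:
P^1 =
  S0: [1/3, 2/9, 1/3, 1/9]
  S1: [2/9, 4/9, 2/9, 1/9]
  S2: [1/3, 1/9, 1/9, 4/9]
  S3: [4/9, 2/9, 2/9, 1/9]
P^2 =
  S0: [26/81, 19/81, 2/9, 2/9]
  S1: [8/27, 8/27, 2/9, 5/27]
  S2: [10/27, 19/81, 20/81, 4/27]
  S3: [26/81, 20/81, 20/81, 5/27]

(P^2)[S3 -> S3] = 5/27

Answer: 5/27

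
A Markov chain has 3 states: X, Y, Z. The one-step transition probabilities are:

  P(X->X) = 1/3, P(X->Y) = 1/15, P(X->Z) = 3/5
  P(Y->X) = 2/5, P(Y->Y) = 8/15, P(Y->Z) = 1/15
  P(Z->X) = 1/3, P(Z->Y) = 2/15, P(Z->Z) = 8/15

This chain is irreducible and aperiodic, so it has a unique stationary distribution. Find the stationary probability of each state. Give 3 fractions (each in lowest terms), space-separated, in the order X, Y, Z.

The stationary distribution satisfies pi = pi * P, i.e.:
  pi_X = 1/3*pi_X + 2/5*pi_Y + 1/3*pi_Z
  pi_Y = 1/15*pi_X + 8/15*pi_Y + 2/15*pi_Z
  pi_Z = 3/5*pi_X + 1/15*pi_Y + 8/15*pi_Z
with normalization: pi_X + pi_Y + pi_Z = 1.

Using the first 2 balance equations plus normalization, the linear system A*pi = b is:
  [-2/3, 2/5, 1/3] . pi = 0
  [1/15, -7/15, 2/15] . pi = 0
  [1, 1, 1] . pi = 1

Solving yields:
  pi_X = 47/136
  pi_Y = 25/136
  pi_Z = 8/17

Verification (pi * P):
  47/136*1/3 + 25/136*2/5 + 8/17*1/3 = 47/136 = pi_X  (ok)
  47/136*1/15 + 25/136*8/15 + 8/17*2/15 = 25/136 = pi_Y  (ok)
  47/136*3/5 + 25/136*1/15 + 8/17*8/15 = 8/17 = pi_Z  (ok)

Answer: 47/136 25/136 8/17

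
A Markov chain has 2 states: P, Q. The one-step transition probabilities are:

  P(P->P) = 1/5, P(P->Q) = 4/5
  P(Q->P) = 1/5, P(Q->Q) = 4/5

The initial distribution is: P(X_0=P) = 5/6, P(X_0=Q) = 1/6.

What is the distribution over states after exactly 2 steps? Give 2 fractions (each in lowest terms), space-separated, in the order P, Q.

Propagating the distribution step by step (d_{t+1} = d_t * P):
d_0 = (P=5/6, Q=1/6)
  d_1[P] = 5/6*1/5 + 1/6*1/5 = 1/5
  d_1[Q] = 5/6*4/5 + 1/6*4/5 = 4/5
d_1 = (P=1/5, Q=4/5)
  d_2[P] = 1/5*1/5 + 4/5*1/5 = 1/5
  d_2[Q] = 1/5*4/5 + 4/5*4/5 = 4/5
d_2 = (P=1/5, Q=4/5)

Answer: 1/5 4/5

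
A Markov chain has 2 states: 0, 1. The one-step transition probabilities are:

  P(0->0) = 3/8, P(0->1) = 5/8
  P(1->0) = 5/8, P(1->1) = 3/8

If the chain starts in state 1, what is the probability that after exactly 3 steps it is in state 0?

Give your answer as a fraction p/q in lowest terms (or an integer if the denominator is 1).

Computing P^3 by repeated multiplication:
P^1 =
  0: [3/8, 5/8]
  1: [5/8, 3/8]
P^2 =
  0: [17/32, 15/32]
  1: [15/32, 17/32]
P^3 =
  0: [63/128, 65/128]
  1: [65/128, 63/128]

(P^3)[1 -> 0] = 65/128

Answer: 65/128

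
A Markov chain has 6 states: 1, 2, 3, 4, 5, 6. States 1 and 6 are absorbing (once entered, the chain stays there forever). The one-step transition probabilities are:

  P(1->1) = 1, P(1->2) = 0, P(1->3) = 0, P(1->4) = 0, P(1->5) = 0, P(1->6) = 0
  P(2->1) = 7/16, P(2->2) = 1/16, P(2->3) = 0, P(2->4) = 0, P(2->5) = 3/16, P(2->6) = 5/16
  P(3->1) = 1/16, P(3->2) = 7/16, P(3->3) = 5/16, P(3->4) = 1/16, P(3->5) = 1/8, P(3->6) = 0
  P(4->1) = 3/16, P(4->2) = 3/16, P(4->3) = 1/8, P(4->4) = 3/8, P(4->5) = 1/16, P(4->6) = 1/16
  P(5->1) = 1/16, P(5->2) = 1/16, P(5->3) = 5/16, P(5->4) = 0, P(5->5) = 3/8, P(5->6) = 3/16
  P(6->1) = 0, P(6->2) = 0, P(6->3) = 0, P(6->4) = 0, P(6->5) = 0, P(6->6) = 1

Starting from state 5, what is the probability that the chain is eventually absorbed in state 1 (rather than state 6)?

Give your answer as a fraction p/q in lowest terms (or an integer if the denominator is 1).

Answer: 2953/6603

Derivation:
Let a_i = P(absorbed in 1 | start in state i).
Boundary conditions: a_1 = 1, a_6 = 0.
For each transient state i, a_i = sum_j P(i->j) * a_j:
  a_2 = 7/16*a_1 + 1/16*a_2 + 0*a_3 + 0*a_4 + 3/16*a_5 + 5/16*a_6
  a_3 = 1/16*a_1 + 7/16*a_2 + 5/16*a_3 + 1/16*a_4 + 1/8*a_5 + 0*a_6
  a_4 = 3/16*a_1 + 3/16*a_2 + 1/8*a_3 + 3/8*a_4 + 1/16*a_5 + 1/16*a_6
  a_5 = 1/16*a_1 + 1/16*a_2 + 5/16*a_3 + 0*a_4 + 3/8*a_5 + 3/16*a_6

Substituting a_1 = 1 and a_6 = 0, rearrange to (I - Q) a = r where r[i] = P(i -> 1):
  [15/16, 0, 0, -3/16] . (a_2, a_3, a_4, a_5) = 7/16
  [-7/16, 11/16, -1/16, -1/8] . (a_2, a_3, a_4, a_5) = 1/16
  [-3/16, -1/8, 5/8, -1/16] . (a_2, a_3, a_4, a_5) = 3/16
  [-1/16, -5/16, 0, 5/8] . (a_2, a_3, a_4, a_5) = 1/16

Solving yields:
  a_2 = 1224/2201
  a_3 = 3851/6603
  a_4 = 4148/6603
  a_5 = 2953/6603

Starting state is 5, so the absorption probability is a_5 = 2953/6603.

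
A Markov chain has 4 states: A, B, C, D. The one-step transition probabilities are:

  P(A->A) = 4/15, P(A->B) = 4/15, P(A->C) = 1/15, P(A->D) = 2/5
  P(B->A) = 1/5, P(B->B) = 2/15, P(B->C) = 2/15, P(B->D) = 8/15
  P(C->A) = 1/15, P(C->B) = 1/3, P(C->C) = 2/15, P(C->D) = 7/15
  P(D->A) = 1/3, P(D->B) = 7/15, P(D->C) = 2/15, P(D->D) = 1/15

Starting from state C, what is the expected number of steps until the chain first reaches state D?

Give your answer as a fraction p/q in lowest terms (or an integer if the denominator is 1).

Answer: 1090/519

Derivation:
Let h_i = expected steps to first reach D from state i.
Boundary: h_D = 0.
First-step equations for the other states:
  h_A = 1 + 4/15*h_A + 4/15*h_B + 1/15*h_C + 2/5*h_D
  h_B = 1 + 1/5*h_A + 2/15*h_B + 2/15*h_C + 8/15*h_D
  h_C = 1 + 1/15*h_A + 1/3*h_B + 2/15*h_C + 7/15*h_D

Substituting h_D = 0 and rearranging gives the linear system (I - Q) h = 1:
  [11/15, -4/15, -1/15] . (h_A, h_B, h_C) = 1
  [-1/5, 13/15, -2/15] . (h_A, h_B, h_C) = 1
  [-1/15, -1/3, 13/15] . (h_A, h_B, h_C) = 1

Solving yields:
  h_A = 395/173
  h_B = 1040/519
  h_C = 1090/519

Starting state is C, so the expected hitting time is h_C = 1090/519.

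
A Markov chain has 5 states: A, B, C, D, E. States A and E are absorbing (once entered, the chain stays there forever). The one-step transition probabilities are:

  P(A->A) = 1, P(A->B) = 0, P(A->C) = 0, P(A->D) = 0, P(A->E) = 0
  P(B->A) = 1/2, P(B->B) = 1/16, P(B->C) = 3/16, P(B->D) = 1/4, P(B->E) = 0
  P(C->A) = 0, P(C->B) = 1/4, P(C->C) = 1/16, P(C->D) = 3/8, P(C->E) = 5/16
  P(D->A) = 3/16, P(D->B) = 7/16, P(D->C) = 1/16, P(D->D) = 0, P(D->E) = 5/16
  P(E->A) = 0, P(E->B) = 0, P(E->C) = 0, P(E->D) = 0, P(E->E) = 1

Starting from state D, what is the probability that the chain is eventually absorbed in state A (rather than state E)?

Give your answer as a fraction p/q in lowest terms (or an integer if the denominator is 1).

Let a_i = P(absorbed in A | start in state i).
Boundary conditions: a_A = 1, a_E = 0.
For each transient state i, a_i = sum_j P(i->j) * a_j:
  a_B = 1/2*a_A + 1/16*a_B + 3/16*a_C + 1/4*a_D + 0*a_E
  a_C = 0*a_A + 1/4*a_B + 1/16*a_C + 3/8*a_D + 5/16*a_E
  a_D = 3/16*a_A + 7/16*a_B + 1/16*a_C + 0*a_D + 5/16*a_E

Substituting a_A = 1 and a_E = 0, rearrange to (I - Q) a = r where r[i] = P(i -> A):
  [15/16, -3/16, -1/4] . (a_B, a_C, a_D) = 1/2
  [-1/4, 15/16, -3/8] . (a_B, a_C, a_D) = 0
  [-7/16, -1/16, 1] . (a_B, a_C, a_D) = 3/16

Solving yields:
  a_B = 81/106
  a_C = 11/26
  a_D = 1511/2756

Starting state is D, so the absorption probability is a_D = 1511/2756.

Answer: 1511/2756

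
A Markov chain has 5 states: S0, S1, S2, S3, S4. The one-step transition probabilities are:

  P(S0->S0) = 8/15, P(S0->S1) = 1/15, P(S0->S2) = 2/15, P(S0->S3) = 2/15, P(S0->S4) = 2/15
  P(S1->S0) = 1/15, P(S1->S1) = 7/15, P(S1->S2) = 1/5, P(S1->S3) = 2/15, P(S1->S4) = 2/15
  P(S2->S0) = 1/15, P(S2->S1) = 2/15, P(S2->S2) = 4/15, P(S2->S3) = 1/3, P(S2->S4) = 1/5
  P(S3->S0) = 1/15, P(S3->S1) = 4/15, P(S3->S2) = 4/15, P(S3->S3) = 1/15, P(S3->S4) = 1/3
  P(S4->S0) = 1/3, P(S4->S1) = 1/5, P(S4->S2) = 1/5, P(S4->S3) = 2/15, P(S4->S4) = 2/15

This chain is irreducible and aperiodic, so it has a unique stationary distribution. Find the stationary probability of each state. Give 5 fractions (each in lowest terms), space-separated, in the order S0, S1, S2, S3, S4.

The stationary distribution satisfies pi = pi * P, i.e.:
  pi_S0 = 8/15*pi_S0 + 1/15*pi_S1 + 1/15*pi_S2 + 1/15*pi_S3 + 1/3*pi_S4
  pi_S1 = 1/15*pi_S0 + 7/15*pi_S1 + 2/15*pi_S2 + 4/15*pi_S3 + 1/5*pi_S4
  pi_S2 = 2/15*pi_S0 + 1/5*pi_S1 + 4/15*pi_S2 + 4/15*pi_S3 + 1/5*pi_S4
  pi_S3 = 2/15*pi_S0 + 2/15*pi_S1 + 1/3*pi_S2 + 1/15*pi_S3 + 2/15*pi_S4
  pi_S4 = 2/15*pi_S0 + 2/15*pi_S1 + 1/5*pi_S2 + 1/3*pi_S3 + 2/15*pi_S4
with normalization: pi_S0 + pi_S1 + pi_S2 + pi_S3 + pi_S4 = 1.

Using the first 4 balance equations plus normalization, the linear system A*pi = b is:
  [-7/15, 1/15, 1/15, 1/15, 1/3] . pi = 0
  [1/15, -8/15, 2/15, 4/15, 1/5] . pi = 0
  [2/15, 1/5, -11/15, 4/15, 1/5] . pi = 0
  [2/15, 2/15, 1/3, -14/15, 2/15] . pi = 0
  [1, 1, 1, 1, 1] . pi = 1

Solving yields:
  pi_S0 = 5727/26620
  pi_S1 = 6107/26620
  pi_S2 = 1402/6655
  pi_S3 = 4379/26620
  pi_S4 = 4799/26620

Verification (pi * P):
  5727/26620*8/15 + 6107/26620*1/15 + 1402/6655*1/15 + 4379/26620*1/15 + 4799/26620*1/3 = 5727/26620 = pi_S0  (ok)
  5727/26620*1/15 + 6107/26620*7/15 + 1402/6655*2/15 + 4379/26620*4/15 + 4799/26620*1/5 = 6107/26620 = pi_S1  (ok)
  5727/26620*2/15 + 6107/26620*1/5 + 1402/6655*4/15 + 4379/26620*4/15 + 4799/26620*1/5 = 1402/6655 = pi_S2  (ok)
  5727/26620*2/15 + 6107/26620*2/15 + 1402/6655*1/3 + 4379/26620*1/15 + 4799/26620*2/15 = 4379/26620 = pi_S3  (ok)
  5727/26620*2/15 + 6107/26620*2/15 + 1402/6655*1/5 + 4379/26620*1/3 + 4799/26620*2/15 = 4799/26620 = pi_S4  (ok)

Answer: 5727/26620 6107/26620 1402/6655 4379/26620 4799/26620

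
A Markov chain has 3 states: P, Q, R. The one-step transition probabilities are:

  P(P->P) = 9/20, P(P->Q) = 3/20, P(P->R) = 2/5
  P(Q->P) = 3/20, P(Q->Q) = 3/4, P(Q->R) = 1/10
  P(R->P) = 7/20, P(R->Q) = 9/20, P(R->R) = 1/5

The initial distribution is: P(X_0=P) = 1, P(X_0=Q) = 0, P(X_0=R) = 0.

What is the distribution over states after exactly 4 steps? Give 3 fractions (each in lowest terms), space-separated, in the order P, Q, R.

Propagating the distribution step by step (d_{t+1} = d_t * P):
d_0 = (P=1, Q=0, R=0)
  d_1[P] = 1*9/20 + 0*3/20 + 0*7/20 = 9/20
  d_1[Q] = 1*3/20 + 0*3/4 + 0*9/20 = 3/20
  d_1[R] = 1*2/5 + 0*1/10 + 0*1/5 = 2/5
d_1 = (P=9/20, Q=3/20, R=2/5)
  d_2[P] = 9/20*9/20 + 3/20*3/20 + 2/5*7/20 = 73/200
  d_2[Q] = 9/20*3/20 + 3/20*3/4 + 2/5*9/20 = 9/25
  d_2[R] = 9/20*2/5 + 3/20*1/10 + 2/5*1/5 = 11/40
d_2 = (P=73/200, Q=9/25, R=11/40)
  d_3[P] = 73/200*9/20 + 9/25*3/20 + 11/40*7/20 = 629/2000
  d_3[Q] = 73/200*3/20 + 9/25*3/4 + 11/40*9/20 = 897/2000
  d_3[R] = 73/200*2/5 + 9/25*1/10 + 11/40*1/5 = 237/1000
d_3 = (P=629/2000, Q=897/2000, R=237/1000)
  d_4[P] = 629/2000*9/20 + 897/2000*3/20 + 237/1000*7/20 = 1167/4000
  d_4[Q] = 629/2000*3/20 + 897/2000*3/4 + 237/1000*9/20 = 2451/5000
  d_4[R] = 629/2000*2/5 + 897/2000*1/10 + 237/1000*1/5 = 4361/20000
d_4 = (P=1167/4000, Q=2451/5000, R=4361/20000)

Answer: 1167/4000 2451/5000 4361/20000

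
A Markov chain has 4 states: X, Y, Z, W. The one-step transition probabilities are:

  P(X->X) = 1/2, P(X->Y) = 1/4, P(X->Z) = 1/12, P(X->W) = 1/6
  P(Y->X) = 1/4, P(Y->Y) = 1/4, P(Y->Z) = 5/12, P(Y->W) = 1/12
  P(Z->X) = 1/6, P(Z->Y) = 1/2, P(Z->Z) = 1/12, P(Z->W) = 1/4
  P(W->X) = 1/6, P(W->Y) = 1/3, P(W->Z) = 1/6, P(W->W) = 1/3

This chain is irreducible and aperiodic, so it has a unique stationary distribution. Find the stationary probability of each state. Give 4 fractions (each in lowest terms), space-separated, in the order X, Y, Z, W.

Answer: 382/1319 418/1319 270/1319 249/1319

Derivation:
The stationary distribution satisfies pi = pi * P, i.e.:
  pi_X = 1/2*pi_X + 1/4*pi_Y + 1/6*pi_Z + 1/6*pi_W
  pi_Y = 1/4*pi_X + 1/4*pi_Y + 1/2*pi_Z + 1/3*pi_W
  pi_Z = 1/12*pi_X + 5/12*pi_Y + 1/12*pi_Z + 1/6*pi_W
  pi_W = 1/6*pi_X + 1/12*pi_Y + 1/4*pi_Z + 1/3*pi_W
with normalization: pi_X + pi_Y + pi_Z + pi_W = 1.

Using the first 3 balance equations plus normalization, the linear system A*pi = b is:
  [-1/2, 1/4, 1/6, 1/6] . pi = 0
  [1/4, -3/4, 1/2, 1/3] . pi = 0
  [1/12, 5/12, -11/12, 1/6] . pi = 0
  [1, 1, 1, 1] . pi = 1

Solving yields:
  pi_X = 382/1319
  pi_Y = 418/1319
  pi_Z = 270/1319
  pi_W = 249/1319

Verification (pi * P):
  382/1319*1/2 + 418/1319*1/4 + 270/1319*1/6 + 249/1319*1/6 = 382/1319 = pi_X  (ok)
  382/1319*1/4 + 418/1319*1/4 + 270/1319*1/2 + 249/1319*1/3 = 418/1319 = pi_Y  (ok)
  382/1319*1/12 + 418/1319*5/12 + 270/1319*1/12 + 249/1319*1/6 = 270/1319 = pi_Z  (ok)
  382/1319*1/6 + 418/1319*1/12 + 270/1319*1/4 + 249/1319*1/3 = 249/1319 = pi_W  (ok)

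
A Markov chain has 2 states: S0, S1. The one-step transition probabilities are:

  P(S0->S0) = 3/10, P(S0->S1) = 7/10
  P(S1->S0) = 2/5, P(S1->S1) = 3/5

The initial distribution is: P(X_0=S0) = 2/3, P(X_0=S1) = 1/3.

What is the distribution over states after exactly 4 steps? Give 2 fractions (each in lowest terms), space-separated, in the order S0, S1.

Propagating the distribution step by step (d_{t+1} = d_t * P):
d_0 = (S0=2/3, S1=1/3)
  d_1[S0] = 2/3*3/10 + 1/3*2/5 = 1/3
  d_1[S1] = 2/3*7/10 + 1/3*3/5 = 2/3
d_1 = (S0=1/3, S1=2/3)
  d_2[S0] = 1/3*3/10 + 2/3*2/5 = 11/30
  d_2[S1] = 1/3*7/10 + 2/3*3/5 = 19/30
d_2 = (S0=11/30, S1=19/30)
  d_3[S0] = 11/30*3/10 + 19/30*2/5 = 109/300
  d_3[S1] = 11/30*7/10 + 19/30*3/5 = 191/300
d_3 = (S0=109/300, S1=191/300)
  d_4[S0] = 109/300*3/10 + 191/300*2/5 = 1091/3000
  d_4[S1] = 109/300*7/10 + 191/300*3/5 = 1909/3000
d_4 = (S0=1091/3000, S1=1909/3000)

Answer: 1091/3000 1909/3000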